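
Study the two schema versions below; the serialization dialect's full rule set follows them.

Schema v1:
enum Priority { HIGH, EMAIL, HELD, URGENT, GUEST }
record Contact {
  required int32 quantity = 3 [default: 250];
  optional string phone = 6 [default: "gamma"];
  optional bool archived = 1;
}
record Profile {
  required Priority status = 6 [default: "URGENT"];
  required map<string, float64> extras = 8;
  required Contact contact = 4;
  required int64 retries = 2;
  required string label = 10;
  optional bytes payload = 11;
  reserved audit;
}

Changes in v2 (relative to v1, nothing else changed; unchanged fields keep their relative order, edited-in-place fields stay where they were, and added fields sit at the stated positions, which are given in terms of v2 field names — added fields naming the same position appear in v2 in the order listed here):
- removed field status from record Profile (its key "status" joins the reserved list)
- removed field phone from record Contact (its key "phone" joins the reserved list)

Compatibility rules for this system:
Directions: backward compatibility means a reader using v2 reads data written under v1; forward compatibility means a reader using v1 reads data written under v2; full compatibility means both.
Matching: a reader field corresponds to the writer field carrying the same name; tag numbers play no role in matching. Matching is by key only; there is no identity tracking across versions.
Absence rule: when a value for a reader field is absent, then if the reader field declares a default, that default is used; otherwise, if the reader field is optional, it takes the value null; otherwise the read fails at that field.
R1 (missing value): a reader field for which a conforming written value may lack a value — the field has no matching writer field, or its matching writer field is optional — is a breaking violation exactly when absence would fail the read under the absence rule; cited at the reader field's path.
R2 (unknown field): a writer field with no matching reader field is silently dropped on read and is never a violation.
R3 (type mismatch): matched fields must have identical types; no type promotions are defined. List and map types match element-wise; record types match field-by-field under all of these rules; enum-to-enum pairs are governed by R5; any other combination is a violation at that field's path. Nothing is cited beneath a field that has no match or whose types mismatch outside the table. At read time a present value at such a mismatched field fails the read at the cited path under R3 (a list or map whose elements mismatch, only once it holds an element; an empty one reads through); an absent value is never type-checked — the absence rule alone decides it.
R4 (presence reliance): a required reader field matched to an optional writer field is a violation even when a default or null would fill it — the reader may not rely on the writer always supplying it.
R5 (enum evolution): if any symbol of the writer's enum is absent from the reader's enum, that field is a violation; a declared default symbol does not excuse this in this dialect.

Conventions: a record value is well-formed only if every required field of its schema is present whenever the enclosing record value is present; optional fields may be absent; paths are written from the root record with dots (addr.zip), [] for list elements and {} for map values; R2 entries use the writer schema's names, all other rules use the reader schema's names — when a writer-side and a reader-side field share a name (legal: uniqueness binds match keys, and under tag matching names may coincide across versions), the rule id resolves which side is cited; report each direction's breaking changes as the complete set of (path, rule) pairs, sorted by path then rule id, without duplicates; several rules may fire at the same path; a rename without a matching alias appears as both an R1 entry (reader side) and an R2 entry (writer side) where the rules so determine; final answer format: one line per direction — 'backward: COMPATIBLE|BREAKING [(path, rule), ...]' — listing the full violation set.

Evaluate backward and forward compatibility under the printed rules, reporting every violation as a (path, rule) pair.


backward: COMPATIBLE []; forward: COMPATIBLE []

the writer's type comes first in each Profile pair
backward analysis of Profile with v2 as reader and v1 as writer:
  extras <- extras (map<string, float64> -> map<string, float64>, writer required)
  contact <- contact (Contact -> Contact, writer required)
  retries <- retries (int64 -> int64, writer required)
  label <- label (string -> string, writer required)
  payload <- payload (bytes -> bytes, writer optional)
  leftover writer field: status
  contact.quantity <- contact.quantity (int32 -> int32, writer required)
  contact.archived <- contact.archived (bool -> bool, writer optional)
  leftover writer field: contact.phone
  => backward: COMPATIBLE
forward analysis of Profile with v1 as reader and v2 as writer:
  status: no writer-side match
  extras <- extras (map<string, float64> -> map<string, float64>, writer required)
  contact <- contact (Contact -> Contact, writer required)
  retries <- retries (int64 -> int64, writer required)
  label <- label (string -> string, writer required)
  payload <- payload (bytes -> bytes, writer optional)
  contact.quantity <- contact.quantity (int32 -> int32, writer required)
  contact.phone: no writer-side match
  contact.archived <- contact.archived (bool -> bool, writer optional)
  => forward: COMPATIBLE


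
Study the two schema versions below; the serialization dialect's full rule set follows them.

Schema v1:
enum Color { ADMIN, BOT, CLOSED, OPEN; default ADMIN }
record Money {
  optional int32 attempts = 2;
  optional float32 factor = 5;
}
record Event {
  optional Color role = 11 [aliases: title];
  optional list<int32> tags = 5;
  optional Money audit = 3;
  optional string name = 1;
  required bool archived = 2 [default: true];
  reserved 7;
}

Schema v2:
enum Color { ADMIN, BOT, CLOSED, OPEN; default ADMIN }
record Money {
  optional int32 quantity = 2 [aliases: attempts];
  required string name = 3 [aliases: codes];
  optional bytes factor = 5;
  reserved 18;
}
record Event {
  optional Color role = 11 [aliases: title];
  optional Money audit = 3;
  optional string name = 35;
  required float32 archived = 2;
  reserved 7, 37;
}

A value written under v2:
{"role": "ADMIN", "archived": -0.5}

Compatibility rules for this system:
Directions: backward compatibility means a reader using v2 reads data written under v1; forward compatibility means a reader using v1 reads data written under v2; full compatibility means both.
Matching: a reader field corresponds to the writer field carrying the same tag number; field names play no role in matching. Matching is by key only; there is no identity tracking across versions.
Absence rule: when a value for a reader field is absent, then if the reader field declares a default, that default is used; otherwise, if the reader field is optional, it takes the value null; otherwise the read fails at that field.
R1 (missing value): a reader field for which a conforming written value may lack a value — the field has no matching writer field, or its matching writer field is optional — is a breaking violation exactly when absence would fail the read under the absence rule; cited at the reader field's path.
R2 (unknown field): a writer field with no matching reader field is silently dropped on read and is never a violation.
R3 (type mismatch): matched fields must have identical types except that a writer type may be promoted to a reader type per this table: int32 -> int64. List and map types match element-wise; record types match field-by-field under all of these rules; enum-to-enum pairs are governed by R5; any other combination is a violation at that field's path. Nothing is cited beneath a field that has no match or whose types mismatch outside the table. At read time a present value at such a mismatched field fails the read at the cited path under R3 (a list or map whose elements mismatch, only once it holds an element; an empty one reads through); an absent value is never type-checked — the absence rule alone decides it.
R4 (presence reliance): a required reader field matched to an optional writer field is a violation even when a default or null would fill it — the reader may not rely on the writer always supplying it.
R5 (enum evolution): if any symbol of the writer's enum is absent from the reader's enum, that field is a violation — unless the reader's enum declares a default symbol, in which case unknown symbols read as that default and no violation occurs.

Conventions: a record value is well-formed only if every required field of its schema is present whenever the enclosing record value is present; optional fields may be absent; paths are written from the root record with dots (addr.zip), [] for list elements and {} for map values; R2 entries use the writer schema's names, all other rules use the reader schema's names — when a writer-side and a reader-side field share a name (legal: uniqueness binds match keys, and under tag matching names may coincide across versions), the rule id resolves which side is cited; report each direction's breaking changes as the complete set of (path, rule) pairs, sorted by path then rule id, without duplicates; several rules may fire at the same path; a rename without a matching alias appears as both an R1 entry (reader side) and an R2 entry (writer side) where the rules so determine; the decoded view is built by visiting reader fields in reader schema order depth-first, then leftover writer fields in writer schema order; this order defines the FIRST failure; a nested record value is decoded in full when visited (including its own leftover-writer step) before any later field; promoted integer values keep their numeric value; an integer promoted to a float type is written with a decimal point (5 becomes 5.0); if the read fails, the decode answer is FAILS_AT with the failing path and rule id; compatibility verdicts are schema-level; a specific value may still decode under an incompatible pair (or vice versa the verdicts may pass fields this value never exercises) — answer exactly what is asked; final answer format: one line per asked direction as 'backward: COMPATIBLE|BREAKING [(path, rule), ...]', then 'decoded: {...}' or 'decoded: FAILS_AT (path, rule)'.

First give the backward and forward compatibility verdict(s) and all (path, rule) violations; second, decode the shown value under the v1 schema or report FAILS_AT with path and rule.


each type pair in Event: writer, then reader
checking backward for Event: reader v2 against writer v1:
  Color -> Color, writer optional: role aligns to role
  Money -> Money, writer optional: audit aligns to audit
  name has no writer counterpart
  bool -> float32, writer required: archived aligns to archived
  tags (writer side), unknown to reader
  name (writer side), unknown to reader
  int32 -> int32, writer optional: audit.quantity aligns to audit.attempts
  audit.name has no writer counterpart
  float32 -> bytes, writer optional: audit.factor aligns to audit.factor
  breaking: (archived, R3)
  breaking: (audit.factor, R3)
  breaking: (audit.name, R1)
  backward on Event therefore BREAKING (3)
checking forward for Event: reader v1 against writer v2:
  Color -> Color, writer optional: role aligns to role
  tags has no writer counterpart
  Money -> Money, writer optional: audit aligns to audit
  name has no writer counterpart
  float32 -> bool, writer required: archived aligns to archived
  name (writer side), unknown to reader
  int32 -> int32, writer optional: audit.attempts aligns to audit.quantity
  bytes -> float32, writer optional: audit.factor aligns to audit.factor
  audit.name (writer side), unknown to reader
  breaking: (archived, R3)
  breaking: (audit.factor, R3)
  forward on Event therefore BREAKING (2)
migrating the Event value to v1:
  role := "ADMIN"
  tags := null (absent, optional -> null)
  audit := null (absent, optional -> null)
  name := null (absent, optional -> null)
  read fails at archived under R3
  => FAILS_AT (archived, R3)

backward: BREAKING [(archived, R3), (audit.factor, R3), (audit.name, R1)]; forward: BREAKING [(archived, R3), (audit.factor, R3)]; decoded: FAILS_AT (archived, R3)


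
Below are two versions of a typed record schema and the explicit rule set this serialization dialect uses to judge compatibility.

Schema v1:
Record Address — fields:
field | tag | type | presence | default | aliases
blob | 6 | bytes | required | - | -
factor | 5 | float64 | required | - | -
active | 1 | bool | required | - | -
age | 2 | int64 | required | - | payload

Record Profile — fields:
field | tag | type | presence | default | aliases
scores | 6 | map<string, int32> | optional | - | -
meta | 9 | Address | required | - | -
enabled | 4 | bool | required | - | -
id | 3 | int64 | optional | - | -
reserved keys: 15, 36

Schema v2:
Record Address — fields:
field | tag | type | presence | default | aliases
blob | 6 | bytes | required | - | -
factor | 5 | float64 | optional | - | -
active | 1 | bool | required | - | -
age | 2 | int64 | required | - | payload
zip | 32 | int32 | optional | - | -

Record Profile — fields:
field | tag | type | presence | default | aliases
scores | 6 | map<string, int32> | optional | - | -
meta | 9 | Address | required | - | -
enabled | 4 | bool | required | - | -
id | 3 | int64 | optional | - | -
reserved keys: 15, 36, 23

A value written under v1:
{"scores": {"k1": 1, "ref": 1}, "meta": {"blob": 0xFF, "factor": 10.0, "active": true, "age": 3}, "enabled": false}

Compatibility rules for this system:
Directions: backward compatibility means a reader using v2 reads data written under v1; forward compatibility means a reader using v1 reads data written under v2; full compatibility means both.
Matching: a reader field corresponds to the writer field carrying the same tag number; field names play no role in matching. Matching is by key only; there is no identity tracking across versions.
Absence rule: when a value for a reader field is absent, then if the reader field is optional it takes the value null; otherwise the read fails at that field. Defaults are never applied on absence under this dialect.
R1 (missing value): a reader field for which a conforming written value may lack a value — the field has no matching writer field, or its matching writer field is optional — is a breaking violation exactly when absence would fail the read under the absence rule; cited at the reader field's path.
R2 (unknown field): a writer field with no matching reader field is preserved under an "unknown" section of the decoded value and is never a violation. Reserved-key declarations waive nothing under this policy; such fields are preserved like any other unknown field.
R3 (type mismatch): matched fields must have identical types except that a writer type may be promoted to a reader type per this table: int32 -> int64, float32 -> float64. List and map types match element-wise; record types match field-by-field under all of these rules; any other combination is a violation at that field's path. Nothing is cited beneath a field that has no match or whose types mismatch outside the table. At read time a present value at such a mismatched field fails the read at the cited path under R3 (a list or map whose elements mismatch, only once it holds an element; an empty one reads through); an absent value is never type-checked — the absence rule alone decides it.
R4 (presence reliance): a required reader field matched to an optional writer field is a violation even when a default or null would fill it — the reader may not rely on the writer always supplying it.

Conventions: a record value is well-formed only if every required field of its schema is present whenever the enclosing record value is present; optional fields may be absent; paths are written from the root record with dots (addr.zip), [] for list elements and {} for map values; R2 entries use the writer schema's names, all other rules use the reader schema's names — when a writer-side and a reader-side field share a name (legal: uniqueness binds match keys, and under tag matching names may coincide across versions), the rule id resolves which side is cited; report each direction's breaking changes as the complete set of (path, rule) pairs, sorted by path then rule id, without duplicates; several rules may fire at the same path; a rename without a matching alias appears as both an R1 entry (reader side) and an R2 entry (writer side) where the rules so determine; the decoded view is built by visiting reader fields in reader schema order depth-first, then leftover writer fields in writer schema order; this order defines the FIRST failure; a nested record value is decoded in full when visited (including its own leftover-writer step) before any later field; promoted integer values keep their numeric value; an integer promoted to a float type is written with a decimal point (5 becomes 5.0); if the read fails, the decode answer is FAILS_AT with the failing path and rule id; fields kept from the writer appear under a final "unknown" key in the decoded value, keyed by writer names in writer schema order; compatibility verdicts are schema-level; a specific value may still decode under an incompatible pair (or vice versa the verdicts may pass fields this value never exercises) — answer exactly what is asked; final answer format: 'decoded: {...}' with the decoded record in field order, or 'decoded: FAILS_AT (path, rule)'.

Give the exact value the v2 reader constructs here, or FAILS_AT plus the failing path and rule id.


arrows below run writer -> reader for Profile
decode walk for Profile under reader schema v2:
  scores := {"k1": 1, "ref": 1}
  meta.blob := 0xFF
  meta.factor := 10.0
  meta.active := true
  meta.age := 3
  meta.zip := null (absent, optional -> null)
  enabled := false
  id := null (absent, optional -> null)
  => decoded: {"scores": {"k1": 1, "ref": 1}, "meta": {"blob": 0xFF, "factor": 10.0, "active": true, "age": 3, "zip": null}, "enabled": false, "id": null}
diffs on Profile not affecting the asked answer:
  field factor in record Address: required changed to optional -> schema-level compatibility only; this Profile value's decode is unchanged

decoded: {"scores": {"k1": 1, "ref": 1}, "meta": {"blob": 0xFF, "factor": 10.0, "active": true, "age": 3, "zip": null}, "enabled": false, "id": null}


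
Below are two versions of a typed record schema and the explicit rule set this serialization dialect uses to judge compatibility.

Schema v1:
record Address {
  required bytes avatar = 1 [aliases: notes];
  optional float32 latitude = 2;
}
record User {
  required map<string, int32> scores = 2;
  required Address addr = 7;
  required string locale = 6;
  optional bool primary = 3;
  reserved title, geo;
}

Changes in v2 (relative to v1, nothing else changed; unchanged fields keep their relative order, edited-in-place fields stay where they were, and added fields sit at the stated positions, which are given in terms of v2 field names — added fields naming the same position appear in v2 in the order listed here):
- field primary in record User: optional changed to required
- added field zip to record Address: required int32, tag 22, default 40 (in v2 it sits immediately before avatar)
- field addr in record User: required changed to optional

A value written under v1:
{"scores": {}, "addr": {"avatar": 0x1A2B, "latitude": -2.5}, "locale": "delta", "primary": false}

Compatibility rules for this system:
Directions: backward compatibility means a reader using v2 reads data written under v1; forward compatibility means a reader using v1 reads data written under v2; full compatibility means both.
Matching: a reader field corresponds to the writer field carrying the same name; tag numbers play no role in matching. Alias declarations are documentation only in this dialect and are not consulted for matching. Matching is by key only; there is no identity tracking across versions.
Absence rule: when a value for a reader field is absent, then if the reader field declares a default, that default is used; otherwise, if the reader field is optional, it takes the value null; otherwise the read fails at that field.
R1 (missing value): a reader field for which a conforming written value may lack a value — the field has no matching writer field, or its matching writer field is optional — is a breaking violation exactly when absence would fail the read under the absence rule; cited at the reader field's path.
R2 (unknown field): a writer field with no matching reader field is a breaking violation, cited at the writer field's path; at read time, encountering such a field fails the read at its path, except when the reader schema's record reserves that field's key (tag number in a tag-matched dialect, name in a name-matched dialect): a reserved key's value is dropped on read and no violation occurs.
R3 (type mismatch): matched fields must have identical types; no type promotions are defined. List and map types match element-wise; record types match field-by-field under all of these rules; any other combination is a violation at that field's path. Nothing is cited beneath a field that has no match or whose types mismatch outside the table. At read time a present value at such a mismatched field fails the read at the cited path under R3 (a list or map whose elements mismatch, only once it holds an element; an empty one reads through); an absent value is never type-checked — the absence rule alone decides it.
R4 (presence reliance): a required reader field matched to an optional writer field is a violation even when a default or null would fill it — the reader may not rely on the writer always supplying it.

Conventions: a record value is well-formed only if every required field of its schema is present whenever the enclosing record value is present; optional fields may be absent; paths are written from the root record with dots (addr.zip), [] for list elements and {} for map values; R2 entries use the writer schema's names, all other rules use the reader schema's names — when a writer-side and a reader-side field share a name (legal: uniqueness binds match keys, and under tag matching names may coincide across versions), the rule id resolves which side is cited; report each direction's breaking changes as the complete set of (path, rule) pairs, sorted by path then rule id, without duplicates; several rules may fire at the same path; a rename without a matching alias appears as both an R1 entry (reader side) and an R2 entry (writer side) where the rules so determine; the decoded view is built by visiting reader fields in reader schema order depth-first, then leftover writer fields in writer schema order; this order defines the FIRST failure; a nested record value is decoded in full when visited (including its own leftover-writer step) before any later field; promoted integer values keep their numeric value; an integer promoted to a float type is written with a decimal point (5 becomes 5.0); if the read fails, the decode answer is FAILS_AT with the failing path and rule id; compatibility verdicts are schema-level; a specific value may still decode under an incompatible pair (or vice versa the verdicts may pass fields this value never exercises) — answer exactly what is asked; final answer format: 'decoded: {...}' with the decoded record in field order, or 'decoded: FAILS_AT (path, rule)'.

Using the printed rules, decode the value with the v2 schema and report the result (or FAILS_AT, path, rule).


arrows below run writer -> reader for User
migrating the User value to v2:
  scores := {}
  addr.zip := 40 (absent -> default)
  addr.avatar := 0x1A2B
  addr.latitude := -2.5
  locale := "delta"
  primary := false
  => decoded: {"scores": {}, "addr": {"zip": 40, "avatar": 0x1A2B, "latitude": -2.5}, "locale": "delta", "primary": false}
ruling out the remaining User differences:
  field primary in record User: optional changed to required -> matters for User compatibility verdicts, not for this value's decode
  field addr in record User: required changed to optional -> matters for User compatibility verdicts, not for this value's decode

decoded: {"scores": {}, "addr": {"zip": 40, "avatar": 0x1A2B, "latitude": -2.5}, "locale": "delta", "primary": false}


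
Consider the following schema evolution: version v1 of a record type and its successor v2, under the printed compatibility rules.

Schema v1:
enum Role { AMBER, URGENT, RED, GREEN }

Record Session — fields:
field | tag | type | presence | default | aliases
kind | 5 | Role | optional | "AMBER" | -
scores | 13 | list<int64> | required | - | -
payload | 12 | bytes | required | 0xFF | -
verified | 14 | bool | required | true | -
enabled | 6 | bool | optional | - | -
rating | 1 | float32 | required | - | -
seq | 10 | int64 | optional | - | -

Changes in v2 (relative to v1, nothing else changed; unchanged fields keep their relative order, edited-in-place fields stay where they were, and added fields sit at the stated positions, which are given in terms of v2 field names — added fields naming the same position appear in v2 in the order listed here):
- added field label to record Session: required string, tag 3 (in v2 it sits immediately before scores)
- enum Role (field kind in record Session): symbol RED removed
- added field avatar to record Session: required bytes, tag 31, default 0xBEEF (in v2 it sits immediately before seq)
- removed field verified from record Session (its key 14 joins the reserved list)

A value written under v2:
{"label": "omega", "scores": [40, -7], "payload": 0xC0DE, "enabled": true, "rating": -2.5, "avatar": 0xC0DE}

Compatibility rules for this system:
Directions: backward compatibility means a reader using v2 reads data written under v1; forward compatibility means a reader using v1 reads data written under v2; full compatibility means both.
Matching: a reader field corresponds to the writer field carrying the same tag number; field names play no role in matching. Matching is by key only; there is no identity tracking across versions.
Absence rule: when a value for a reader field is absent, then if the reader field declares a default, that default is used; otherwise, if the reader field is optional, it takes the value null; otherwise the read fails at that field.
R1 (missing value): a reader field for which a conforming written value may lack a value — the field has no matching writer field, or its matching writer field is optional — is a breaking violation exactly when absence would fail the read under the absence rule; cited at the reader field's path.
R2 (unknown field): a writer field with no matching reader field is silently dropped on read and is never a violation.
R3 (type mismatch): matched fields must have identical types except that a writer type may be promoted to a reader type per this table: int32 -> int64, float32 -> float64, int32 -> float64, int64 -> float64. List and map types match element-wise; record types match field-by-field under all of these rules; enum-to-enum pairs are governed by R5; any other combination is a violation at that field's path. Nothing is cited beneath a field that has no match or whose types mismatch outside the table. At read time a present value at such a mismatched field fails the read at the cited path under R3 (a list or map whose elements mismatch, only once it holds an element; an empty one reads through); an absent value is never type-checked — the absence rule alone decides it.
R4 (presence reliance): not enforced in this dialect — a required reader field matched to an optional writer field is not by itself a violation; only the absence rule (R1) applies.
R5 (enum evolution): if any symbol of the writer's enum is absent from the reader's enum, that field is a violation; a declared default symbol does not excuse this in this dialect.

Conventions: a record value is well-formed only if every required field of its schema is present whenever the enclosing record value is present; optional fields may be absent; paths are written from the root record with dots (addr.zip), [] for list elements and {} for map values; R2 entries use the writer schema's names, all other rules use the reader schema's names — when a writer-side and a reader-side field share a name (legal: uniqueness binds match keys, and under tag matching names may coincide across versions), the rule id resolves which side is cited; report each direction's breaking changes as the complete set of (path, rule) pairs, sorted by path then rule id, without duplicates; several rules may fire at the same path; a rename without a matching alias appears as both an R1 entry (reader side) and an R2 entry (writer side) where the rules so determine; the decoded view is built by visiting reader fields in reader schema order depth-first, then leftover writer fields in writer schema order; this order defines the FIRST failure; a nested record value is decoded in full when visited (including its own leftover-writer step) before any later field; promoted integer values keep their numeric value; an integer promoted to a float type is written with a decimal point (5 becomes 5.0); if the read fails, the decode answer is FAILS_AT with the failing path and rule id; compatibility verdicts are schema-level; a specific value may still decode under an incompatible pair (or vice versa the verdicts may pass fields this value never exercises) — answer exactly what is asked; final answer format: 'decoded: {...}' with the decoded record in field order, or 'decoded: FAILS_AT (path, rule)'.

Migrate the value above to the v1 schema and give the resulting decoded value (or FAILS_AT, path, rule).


each type pair in Session: writer, then reader
decoding the Session value with the v1 reader:
  kind := "AMBER" (missing; default applied)
  scores := [40, -7]
  payload := 0xC0DE
  verified := true (missing; default applied)
  enabled := true
  rating := -2.5
  seq := null (missing; optional => null)
  writer label: no reader field; dropped
  writer avatar: no reader field; dropped
  => decoded: {"kind": "AMBER", "scores": [40, -7], "payload": 0xC0DE, "verified": true, "enabled": true, "rating": -2.5, "seq": null}
checking off the Session differences that do not matter here:
  added field avatar to record Session: required bytes, tag 31, default 0xBEEF (in v2 it sits immediately before seq) -> triggers nothing under the printed rules; the Session answer is the same either way
  enum Role (field kind in record Session): symbol RED removed -> shifts the Session verdicts, not this decode
  added field label to record Session: required string, tag 3 (in v2 it sits immediately before scores) -> shifts the Session verdicts, not this decode
  removed field verified from record Session (its key 14 joins the reserved list) -> triggers nothing under the printed rules; the Session answer is the same either way

decoded: {"kind": "AMBER", "scores": [40, -7], "payload": 0xC0DE, "verified": true, "enabled": true, "rating": -2.5, "seq": null}


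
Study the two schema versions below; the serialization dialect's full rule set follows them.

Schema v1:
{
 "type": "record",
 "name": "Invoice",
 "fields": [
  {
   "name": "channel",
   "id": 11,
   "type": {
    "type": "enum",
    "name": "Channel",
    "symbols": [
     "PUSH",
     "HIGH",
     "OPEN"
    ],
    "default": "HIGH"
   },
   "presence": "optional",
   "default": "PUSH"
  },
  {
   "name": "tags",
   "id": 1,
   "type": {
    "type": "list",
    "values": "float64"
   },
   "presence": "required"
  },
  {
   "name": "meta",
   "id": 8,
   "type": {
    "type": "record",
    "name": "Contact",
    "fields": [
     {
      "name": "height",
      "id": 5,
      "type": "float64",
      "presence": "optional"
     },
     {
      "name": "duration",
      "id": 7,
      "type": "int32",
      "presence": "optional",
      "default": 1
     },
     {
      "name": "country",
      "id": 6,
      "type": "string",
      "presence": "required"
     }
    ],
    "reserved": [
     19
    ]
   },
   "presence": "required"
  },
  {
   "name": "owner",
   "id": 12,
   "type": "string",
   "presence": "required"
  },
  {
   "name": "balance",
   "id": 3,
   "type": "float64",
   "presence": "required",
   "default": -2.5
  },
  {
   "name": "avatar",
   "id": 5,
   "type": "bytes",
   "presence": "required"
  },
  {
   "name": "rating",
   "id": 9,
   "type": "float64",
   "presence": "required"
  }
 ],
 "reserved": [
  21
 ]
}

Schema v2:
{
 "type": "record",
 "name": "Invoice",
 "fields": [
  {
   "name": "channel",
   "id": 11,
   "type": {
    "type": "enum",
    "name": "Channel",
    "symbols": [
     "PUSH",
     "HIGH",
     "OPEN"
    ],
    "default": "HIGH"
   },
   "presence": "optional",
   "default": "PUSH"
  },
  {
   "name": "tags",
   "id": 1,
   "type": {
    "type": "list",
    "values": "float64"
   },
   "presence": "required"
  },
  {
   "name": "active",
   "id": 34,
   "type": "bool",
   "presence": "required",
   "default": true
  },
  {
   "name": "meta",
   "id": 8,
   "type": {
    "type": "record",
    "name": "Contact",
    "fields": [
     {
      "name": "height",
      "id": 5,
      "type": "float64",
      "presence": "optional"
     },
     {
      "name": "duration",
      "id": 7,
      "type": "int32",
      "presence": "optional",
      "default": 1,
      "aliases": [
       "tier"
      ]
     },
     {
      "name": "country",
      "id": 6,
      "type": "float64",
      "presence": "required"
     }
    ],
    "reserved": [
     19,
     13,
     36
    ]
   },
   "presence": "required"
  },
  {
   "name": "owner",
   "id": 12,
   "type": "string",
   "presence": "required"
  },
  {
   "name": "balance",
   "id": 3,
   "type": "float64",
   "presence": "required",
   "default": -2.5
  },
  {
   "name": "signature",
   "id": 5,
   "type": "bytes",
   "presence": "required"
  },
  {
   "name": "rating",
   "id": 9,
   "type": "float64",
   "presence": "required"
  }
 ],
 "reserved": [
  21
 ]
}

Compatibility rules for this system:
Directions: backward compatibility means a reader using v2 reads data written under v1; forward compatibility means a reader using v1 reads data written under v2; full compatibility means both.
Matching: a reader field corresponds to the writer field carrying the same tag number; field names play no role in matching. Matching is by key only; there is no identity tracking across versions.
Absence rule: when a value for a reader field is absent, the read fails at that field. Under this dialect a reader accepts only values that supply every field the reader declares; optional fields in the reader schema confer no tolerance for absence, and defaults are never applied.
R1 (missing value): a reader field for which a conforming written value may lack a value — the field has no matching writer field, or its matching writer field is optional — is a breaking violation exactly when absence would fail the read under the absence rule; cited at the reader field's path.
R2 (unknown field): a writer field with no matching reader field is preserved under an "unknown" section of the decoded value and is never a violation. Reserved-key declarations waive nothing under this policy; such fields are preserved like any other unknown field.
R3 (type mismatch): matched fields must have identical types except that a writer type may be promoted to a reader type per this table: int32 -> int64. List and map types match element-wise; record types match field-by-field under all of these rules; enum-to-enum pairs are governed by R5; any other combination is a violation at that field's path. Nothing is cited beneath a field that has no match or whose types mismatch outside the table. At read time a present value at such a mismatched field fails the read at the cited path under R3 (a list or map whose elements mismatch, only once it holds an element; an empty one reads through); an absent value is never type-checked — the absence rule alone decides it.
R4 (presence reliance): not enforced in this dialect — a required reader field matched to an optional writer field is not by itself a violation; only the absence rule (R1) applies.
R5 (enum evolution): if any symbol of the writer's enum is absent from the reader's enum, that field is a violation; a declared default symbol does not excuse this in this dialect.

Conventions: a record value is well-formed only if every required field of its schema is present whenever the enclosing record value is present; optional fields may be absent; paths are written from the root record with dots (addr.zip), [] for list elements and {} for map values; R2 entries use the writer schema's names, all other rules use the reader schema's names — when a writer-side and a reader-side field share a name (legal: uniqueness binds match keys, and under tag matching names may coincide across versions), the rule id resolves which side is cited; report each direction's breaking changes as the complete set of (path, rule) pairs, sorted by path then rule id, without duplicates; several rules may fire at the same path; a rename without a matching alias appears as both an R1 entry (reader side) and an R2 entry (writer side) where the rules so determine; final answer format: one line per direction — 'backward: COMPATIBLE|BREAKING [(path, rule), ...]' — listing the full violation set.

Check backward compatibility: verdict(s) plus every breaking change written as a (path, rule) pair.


the writer's type comes first in each Invoice pair
backward on Invoice — v2 reading data written by v1:
  Channel -> Channel, writer optional: channel aligns to channel
  list<float64> -> list<float64>, writer required: tags aligns to tags
  no writer field matches reader active
  Contact -> Contact, writer required: meta aligns to meta
  string -> string, writer required: owner aligns to owner
  float64 -> float64, writer required: balance aligns to balance
  bytes -> bytes, writer required: signature aligns to avatar
  float64 -> float64, writer required: rating aligns to rating
  float64 -> float64, writer optional: meta.height aligns to meta.height
  int32 -> int32, writer optional: meta.duration aligns to meta.duration
  string -> float64, writer required: meta.country aligns to meta.country
  rule R1 violated at active
  rule R1 violated at channel
  rule R3 violated at meta.country
  rule R1 violated at meta.duration
  rule R1 violated at meta.height
  => 5 violation(s): backward is BREAKING for Invoice
remaining Invoice differences; none change what is asked:
  renamed field avatar to signature in record Invoice -> inert for the asked Invoice verdict: nothing fires

backward: BREAKING [(active, R1), (channel, R1), (meta.country, R3), (meta.duration, R1), (meta.height, R1)]


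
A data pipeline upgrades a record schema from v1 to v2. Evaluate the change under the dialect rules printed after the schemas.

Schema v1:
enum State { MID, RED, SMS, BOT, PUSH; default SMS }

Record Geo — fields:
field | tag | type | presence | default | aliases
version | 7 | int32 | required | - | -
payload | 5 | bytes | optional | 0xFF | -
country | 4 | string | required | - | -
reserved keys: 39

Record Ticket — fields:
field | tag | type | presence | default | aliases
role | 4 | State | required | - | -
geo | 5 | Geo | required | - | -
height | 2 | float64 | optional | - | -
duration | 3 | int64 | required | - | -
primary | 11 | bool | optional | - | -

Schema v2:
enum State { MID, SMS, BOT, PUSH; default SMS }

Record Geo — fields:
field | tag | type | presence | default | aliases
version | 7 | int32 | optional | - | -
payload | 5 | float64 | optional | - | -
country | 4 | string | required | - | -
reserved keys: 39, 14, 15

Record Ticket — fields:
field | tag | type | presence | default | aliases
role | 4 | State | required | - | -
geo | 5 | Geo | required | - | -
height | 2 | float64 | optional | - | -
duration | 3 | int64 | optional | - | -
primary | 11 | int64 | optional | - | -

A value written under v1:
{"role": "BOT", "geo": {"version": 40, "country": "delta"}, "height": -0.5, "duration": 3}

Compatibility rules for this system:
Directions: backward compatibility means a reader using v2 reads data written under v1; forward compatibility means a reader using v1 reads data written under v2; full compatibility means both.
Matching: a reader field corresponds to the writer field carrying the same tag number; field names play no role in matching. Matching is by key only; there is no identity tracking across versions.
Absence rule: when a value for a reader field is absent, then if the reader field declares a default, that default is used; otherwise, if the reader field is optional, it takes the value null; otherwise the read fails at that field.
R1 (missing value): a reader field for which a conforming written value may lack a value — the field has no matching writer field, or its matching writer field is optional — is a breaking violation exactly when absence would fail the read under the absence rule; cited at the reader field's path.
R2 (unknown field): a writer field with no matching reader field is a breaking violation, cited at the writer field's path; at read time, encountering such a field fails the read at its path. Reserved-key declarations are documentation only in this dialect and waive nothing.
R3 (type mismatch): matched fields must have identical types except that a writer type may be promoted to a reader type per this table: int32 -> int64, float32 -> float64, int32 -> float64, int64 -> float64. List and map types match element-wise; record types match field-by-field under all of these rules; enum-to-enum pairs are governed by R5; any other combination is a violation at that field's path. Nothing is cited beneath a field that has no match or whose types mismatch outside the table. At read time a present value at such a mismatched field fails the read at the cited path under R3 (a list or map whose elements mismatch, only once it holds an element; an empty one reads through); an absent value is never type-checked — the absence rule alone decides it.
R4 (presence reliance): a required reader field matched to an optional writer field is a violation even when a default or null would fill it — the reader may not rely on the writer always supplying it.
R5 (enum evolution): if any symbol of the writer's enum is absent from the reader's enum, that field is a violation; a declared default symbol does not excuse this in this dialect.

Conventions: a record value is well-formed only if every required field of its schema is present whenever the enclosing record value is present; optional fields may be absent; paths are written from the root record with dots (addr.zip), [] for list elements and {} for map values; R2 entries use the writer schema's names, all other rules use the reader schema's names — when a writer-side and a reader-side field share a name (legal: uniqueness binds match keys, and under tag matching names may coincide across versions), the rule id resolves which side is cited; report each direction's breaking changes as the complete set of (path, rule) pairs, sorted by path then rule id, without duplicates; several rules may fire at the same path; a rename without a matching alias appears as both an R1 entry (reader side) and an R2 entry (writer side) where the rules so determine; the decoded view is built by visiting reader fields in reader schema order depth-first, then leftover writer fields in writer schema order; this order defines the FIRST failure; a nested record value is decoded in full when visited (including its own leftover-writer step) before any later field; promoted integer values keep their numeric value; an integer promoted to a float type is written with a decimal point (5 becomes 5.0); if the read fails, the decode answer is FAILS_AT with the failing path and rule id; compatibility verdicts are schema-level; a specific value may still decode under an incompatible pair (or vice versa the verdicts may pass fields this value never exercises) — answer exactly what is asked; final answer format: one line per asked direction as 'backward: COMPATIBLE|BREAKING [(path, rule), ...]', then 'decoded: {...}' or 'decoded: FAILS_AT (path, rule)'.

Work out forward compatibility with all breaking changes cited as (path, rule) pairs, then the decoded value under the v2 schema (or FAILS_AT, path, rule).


each type pair in Ticket: writer, then reader
checking forward for Ticket: reader v1 against writer v2:
  role <- role (State -> State, writer required)
  geo <- geo (Geo -> Geo, writer required)
  height <- height (float64 -> float64, writer optional)
  duration <- duration (int64 -> int64, writer optional)
  primary <- primary (int64 -> bool, writer optional)
  geo.version <- geo.version (int32 -> int32, writer optional)
  geo.payload <- geo.payload (float64 -> bytes, writer optional)
  geo.country <- geo.country (string -> string, writer required)
  rule R1 violated at duration
  rule R4 violated at duration
  rule R3 violated at geo.payload
  rule R1 violated at geo.version
  rule R4 violated at geo.version
  rule R3 violated at primary
  => 6 violation(s): forward is BREAKING for Ticket
decoding the Ticket value with the v2 reader:
  role := "BOT"
  geo.version := 40
  geo.payload := null (not supplied -> null)
  geo.country := "delta"
  height := -0.5
  duration := 3
  primary := null (not supplied -> null)
  => decoded: {"role": "BOT", "geo": {"version": 40, "payload": null, "country": "delta"}, "height": -0.5, "duration": 3, "primary": null}
checking off the Ticket differences that do not matter here:
  enum State (field role in record Ticket): symbol RED removed -> matters only for Ticket's backward compatibility — outside the asked direction

forward: BREAKING [(duration, R1), (duration, R4), (geo.payload, R3), (geo.version, R1), (geo.version, R4), (primary, R3)]; decoded: {"role": "BOT", "geo": {"version": 40, "payload": null, "country": "delta"}, "height": -0.5, "duration": 3, "primary": null}
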